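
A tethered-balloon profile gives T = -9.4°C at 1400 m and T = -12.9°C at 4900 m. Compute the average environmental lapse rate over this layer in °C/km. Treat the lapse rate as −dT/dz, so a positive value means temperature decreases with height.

1°C/km

Γ = −ΔT/Δz = (-9.4 − (-12.9)) / (4900 − 1400) m
  = 3.5°C / 3.5 km = 1°C/km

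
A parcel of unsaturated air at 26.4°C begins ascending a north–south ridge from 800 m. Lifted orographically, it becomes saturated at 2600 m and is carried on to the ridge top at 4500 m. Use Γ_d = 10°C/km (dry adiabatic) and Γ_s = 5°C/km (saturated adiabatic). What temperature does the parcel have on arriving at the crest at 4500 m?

800 → 2600 m (dry, 10°C/km): ΔT = -10 × 1.8 = -18°C → T = 8.4°C
2600 → 4500 m (saturated, 5°C/km): ΔT = -5 × 1.9 = -9.5°C → T = -1.1°C

-1.1°C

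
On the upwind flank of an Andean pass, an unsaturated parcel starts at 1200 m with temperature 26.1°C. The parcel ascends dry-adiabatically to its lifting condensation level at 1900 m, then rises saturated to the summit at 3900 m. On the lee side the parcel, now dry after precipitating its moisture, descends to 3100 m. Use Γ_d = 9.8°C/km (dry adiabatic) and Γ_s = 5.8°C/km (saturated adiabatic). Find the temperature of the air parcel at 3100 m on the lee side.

1200 → 1900 m (dry, 9.8°C/km): ΔT = -9.8 × 0.7 = -6.86°C → T = 19.24°C
1900 → 3900 m (saturated, 5.8°C/km): ΔT = -5.8 × 2 = -11.6°C → T = 7.64°C
3900 → 3100 m (dry descent, 9.8°C/km): ΔT = +9.8 × 0.8 = +7.84°C → T = 15.48°C

15.48°C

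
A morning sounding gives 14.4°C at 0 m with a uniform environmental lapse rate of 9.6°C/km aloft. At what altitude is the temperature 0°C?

1500 m

Height above start = (14.4 − 0) / 9.6 = 1.5 km
Altitude = 0 m + 1500 m = 1500 m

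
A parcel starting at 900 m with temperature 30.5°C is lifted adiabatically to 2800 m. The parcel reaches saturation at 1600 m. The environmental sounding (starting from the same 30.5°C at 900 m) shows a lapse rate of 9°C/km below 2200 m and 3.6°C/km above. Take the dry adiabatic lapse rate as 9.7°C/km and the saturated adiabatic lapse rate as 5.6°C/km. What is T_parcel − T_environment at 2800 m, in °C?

+0.35°C (parcel warmer than environment)

Parcel:
  900 → 1600 m (dry, 9.7°C/km): ΔT = -9.7 × 0.7 = -6.79°C → T = 23.71°C
  1600 → 2800 m (saturated, 5.6°C/km): ΔT = -5.6 × 1.2 = -6.72°C → T = 16.99°C
Environment:
  900 → 2200 m (environment, lower layer, 9°C/km): ΔT = -9 × 1.3 = -11.7°C → T = 18.8°C
  2200 → 2800 m (environment, upper layer, 3.6°C/km): ΔT = -3.6 × 0.6 = -2.16°C → T = 16.64°C
T_parcel − T_env = 16.99 − 16.64 = +0.35°C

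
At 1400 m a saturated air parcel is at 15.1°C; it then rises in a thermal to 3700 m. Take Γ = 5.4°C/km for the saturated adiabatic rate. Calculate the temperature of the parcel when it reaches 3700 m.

From 1400 m to 3700 m (saturated adiabatic): cools by 5.4 × 2.3 = 12.42°C, giving 2.68°C.

2.68°C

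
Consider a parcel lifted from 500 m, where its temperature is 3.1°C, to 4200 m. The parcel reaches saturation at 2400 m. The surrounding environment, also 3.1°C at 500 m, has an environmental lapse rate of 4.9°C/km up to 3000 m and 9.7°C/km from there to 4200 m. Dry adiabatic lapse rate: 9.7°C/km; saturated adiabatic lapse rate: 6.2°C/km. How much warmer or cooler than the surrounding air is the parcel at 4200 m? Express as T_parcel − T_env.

Parcel:
  Dry to 2400 m: -9.7 × 1.9 km = -18.43°C, so T = -15.33°C.
  Saturated to 4200 m: -6.2 × 1.8 km = -11.16°C, so T = -26.49°C.
Environment:
  Environment, lower layer to 3000 m: -4.9 × 2.5 km = -12.25°C, so T = -9.15°C.
  Environment, upper layer to 4200 m: -9.7 × 1.2 km = -11.64°C, so T = -20.79°C.
T_parcel − T_env = -26.49 − (-20.79) = -5.7°C

-5.7°C (parcel cooler than environment)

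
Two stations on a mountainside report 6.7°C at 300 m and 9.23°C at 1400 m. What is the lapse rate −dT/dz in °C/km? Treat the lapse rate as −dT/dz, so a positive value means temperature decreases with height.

Γ = −ΔT/Δz = (6.7 − 9.23) / (1400 − 300) m
  = -2.53°C / 1.1 km = -2.3°C/km

-2.3°C/km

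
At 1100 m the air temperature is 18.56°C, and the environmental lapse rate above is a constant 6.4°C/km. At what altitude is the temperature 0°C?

4000 m

Height above start = (18.56 − 0) / 6.4 = 2.9 km
Altitude = 1100 m + 2900 m = 4000 m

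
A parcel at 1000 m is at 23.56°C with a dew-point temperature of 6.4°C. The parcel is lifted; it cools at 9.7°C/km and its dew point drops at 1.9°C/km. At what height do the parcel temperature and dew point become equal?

3200 m

T and T_d converge at 9.7 − 1.9 = 7.8°C per km
Height above start = (23.56 − 6.4) / 7.8 = 2.2 km
LCL altitude = 1000 m + 2200 m = 3200 m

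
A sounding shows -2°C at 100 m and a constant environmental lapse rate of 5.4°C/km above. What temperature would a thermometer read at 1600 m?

-10.1°C

Environmental to 1600 m: -5.4 × 1.5 km = -8.1°C, so T = -10.1°C.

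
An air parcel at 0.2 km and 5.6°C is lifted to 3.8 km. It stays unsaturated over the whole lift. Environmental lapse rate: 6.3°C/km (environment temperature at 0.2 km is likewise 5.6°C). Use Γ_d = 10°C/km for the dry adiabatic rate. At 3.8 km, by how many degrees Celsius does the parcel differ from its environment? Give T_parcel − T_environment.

-13.32°C (parcel cooler than environment)

Parcel:
  Dry to 3800 m: -10 × 3.6 km = -36°C, so T = -30.4°C.
Environment:
  Environment to 3800 m: -6.3 × 3.6 km = -22.68°C, so T = -17.08°C.
T_parcel − T_env = -30.4 − (-17.08) = -13.32°C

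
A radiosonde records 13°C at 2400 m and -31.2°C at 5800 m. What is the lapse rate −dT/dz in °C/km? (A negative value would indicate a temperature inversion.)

Γ = −ΔT/Δz = (13 − (-31.2)) / (5800 − 2400) m
  = 44.2°C / 3.4 km = 13°C/km

13°C/km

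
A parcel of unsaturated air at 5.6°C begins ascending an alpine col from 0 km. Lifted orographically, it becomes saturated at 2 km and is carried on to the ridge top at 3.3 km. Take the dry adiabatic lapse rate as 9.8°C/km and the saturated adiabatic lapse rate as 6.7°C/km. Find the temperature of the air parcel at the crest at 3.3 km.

0–2000 m, dry: Δz = 2 km ⇒ ΔT = -19.6°C; T = -14°C
2000–3300 m, saturated: Δz = 1.3 km ⇒ ΔT = -8.71°C; T = -22.71°C

-22.71°C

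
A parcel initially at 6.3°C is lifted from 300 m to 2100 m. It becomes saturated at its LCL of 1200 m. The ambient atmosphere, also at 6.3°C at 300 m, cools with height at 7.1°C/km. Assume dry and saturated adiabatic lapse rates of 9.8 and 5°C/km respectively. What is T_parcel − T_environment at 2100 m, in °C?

-0.54°C (parcel cooler than environment)

Parcel:
  Dry to 1200 m: -9.8 × 0.9 km = -8.82°C, so T = -2.52°C.
  Saturated to 2100 m: -5 × 0.9 km = -4.5°C, so T = -7.02°C.
Environment:
  Environment to 2100 m: -7.1 × 1.8 km = -12.78°C, so T = -6.48°C.
T_parcel − T_env = -7.02 − (-6.48) = -0.54°C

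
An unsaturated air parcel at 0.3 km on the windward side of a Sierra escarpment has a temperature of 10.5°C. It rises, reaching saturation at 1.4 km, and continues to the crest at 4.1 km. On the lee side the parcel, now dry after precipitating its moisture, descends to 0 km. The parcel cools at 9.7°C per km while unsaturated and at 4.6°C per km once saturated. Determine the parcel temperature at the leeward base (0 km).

27.18°C

Dry to 1400 m: -9.7 × 1.1 km = -10.67°C, so T = -0.17°C.
Saturated to 4100 m: -4.6 × 2.7 km = -12.42°C, so T = -12.59°C.
Dry descent to 0 m: +9.7 × 4.1 km = +39.77°C, so T = 27.18°C.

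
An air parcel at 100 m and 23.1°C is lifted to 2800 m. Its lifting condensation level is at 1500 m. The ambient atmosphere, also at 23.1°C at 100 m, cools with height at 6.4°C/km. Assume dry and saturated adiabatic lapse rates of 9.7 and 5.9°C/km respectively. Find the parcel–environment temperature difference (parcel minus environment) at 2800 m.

Parcel:
  100–1500 m, dry: Δz = 1.4 km ⇒ ΔT = -13.58°C; T = 9.52°C
  1500–2800 m, saturated: Δz = 1.3 km ⇒ ΔT = -7.67°C; T = 1.85°C
Environment:
  100–2800 m, environment: Δz = 2.7 km ⇒ ΔT = -17.28°C; T = 5.82°C
T_parcel − T_env = 1.85 − 5.82 = -3.97°C

-3.97°C (parcel cooler than environment)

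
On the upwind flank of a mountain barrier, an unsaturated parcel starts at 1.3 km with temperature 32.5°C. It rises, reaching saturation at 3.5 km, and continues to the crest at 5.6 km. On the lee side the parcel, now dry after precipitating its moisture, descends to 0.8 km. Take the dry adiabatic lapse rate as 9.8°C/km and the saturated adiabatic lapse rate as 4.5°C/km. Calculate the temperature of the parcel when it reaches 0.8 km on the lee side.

48.53°C

1300–3500 m, dry: Δz = 2.2 km ⇒ ΔT = -21.56°C; T = 10.94°C
3500–5600 m, saturated: Δz = 2.1 km ⇒ ΔT = -9.45°C; T = 1.49°C
5600–800 m, dry descent: Δz = 4.8 km ⇒ ΔT = +47.04°C; T = 48.53°C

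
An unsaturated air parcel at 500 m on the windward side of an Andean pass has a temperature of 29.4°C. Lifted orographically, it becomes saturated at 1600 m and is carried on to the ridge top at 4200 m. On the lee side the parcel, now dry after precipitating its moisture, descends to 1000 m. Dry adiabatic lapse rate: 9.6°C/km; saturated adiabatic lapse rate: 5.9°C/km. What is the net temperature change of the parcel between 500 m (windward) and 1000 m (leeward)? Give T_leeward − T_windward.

500–1600 m, dry: Δz = 1.1 km ⇒ ΔT = -10.56°C; T = 18.84°C
1600–4200 m, saturated: Δz = 2.6 km ⇒ ΔT = -15.34°C; T = 3.5°C
4200–1000 m, dry descent: Δz = 3.2 km ⇒ ΔT = +30.72°C; T = 34.22°C
Net change vs windward start: 34.22 − 29.4 = +4.82°C

+4.82°C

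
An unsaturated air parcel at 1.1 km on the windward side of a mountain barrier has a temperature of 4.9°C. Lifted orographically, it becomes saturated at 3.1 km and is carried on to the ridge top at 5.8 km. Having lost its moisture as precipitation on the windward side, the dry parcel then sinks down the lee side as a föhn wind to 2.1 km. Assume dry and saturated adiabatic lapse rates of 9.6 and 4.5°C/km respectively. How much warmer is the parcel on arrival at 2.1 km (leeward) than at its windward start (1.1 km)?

1100 → 3100 m (dry, 9.6°C/km): ΔT = -9.6 × 2 = -19.2°C → T = -14.3°C
3100 → 5800 m (saturated, 4.5°C/km): ΔT = -4.5 × 2.7 = -12.15°C → T = -26.45°C
5800 → 2100 m (dry descent, 9.6°C/km): ΔT = +9.6 × 3.7 = +35.52°C → T = 9.07°C
Net change vs windward start: 9.07 − 4.9 = +4.17°C

+4.17°C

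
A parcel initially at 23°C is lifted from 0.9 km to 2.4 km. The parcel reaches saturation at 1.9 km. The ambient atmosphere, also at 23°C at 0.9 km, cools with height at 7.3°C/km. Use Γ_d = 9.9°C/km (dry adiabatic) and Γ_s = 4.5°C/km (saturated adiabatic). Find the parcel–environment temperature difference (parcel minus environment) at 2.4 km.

Parcel:
  900 → 1900 m (dry, 9.9°C/km): ΔT = -9.9 × 1 = -9.9°C → T = 13.1°C
  1900 → 2400 m (saturated, 4.5°C/km): ΔT = -4.5 × 0.5 = -2.25°C → T = 10.85°C
Environment:
  900 → 2400 m (environment, 7.3°C/km): ΔT = -7.3 × 1.5 = -10.95°C → T = 12.05°C
T_parcel − T_env = 10.85 − 12.05 = -1.2°C

-1.2°C (parcel cooler than environment)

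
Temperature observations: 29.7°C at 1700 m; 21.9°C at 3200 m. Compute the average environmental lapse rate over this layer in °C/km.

5.2°C/km

Γ = −ΔT/Δz = (29.7 − 21.9) / (3200 − 1700) m
  = 7.8°C / 1.5 km = 5.2°C/km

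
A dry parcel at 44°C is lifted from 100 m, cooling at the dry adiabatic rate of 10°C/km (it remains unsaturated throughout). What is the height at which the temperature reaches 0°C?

Height above start = (44 − 0) / 10 = 4.4 km
Altitude = 100 m + 4400 m = 4500 m

4500 m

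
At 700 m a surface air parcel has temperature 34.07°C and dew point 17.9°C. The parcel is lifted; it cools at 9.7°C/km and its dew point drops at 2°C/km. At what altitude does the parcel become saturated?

2800 m

T and T_d converge at 9.7 − 2 = 7.7°C per km
Height above start = (34.07 − 17.9) / 7.7 = 2.1 km
LCL altitude = 700 m + 2100 m = 2800 m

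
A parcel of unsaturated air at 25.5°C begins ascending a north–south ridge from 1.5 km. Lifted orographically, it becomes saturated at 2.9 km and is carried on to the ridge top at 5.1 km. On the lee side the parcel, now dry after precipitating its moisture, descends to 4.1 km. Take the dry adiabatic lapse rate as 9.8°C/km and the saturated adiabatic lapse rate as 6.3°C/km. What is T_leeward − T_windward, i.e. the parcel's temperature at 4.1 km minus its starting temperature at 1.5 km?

-17.78°C

Dry to 2900 m: -9.8 × 1.4 km = -13.72°C, so T = 11.78°C.
Saturated to 5100 m: -6.3 × 2.2 km = -13.86°C, so T = -2.08°C.
Dry descent to 4100 m: +9.8 × 1 km = +9.8°C, so T = 7.72°C.
Net change vs windward start: 7.72 − 25.5 = -17.78°C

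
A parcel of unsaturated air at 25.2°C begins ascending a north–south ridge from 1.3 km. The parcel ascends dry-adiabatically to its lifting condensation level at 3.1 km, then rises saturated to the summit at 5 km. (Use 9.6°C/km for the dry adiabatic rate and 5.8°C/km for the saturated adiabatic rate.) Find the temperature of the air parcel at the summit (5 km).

1300 → 3100 m (dry, 9.6°C/km): ΔT = -9.6 × 1.8 = -17.28°C → T = 7.92°C
3100 → 5000 m (saturated, 5.8°C/km): ΔT = -5.8 × 1.9 = -11.02°C → T = -3.1°C

-3.1°C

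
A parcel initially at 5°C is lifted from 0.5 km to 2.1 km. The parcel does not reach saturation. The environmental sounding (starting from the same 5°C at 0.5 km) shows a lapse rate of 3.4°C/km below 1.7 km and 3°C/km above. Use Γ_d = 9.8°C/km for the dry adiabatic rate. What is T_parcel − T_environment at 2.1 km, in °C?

Parcel:
  500 → 2100 m (dry, 9.8°C/km): ΔT = -9.8 × 1.6 = -15.68°C → T = -10.68°C
Environment:
  500 → 1700 m (environment, lower layer, 3.4°C/km): ΔT = -3.4 × 1.2 = -4.08°C → T = 0.92°C
  1700 → 2100 m (environment, upper layer, 3°C/km): ΔT = -3 × 0.4 = -1.2°C → T = -0.28°C
T_parcel − T_env = -10.68 − (-0.28) = -10.4°C

-10.4°C (parcel cooler than environment)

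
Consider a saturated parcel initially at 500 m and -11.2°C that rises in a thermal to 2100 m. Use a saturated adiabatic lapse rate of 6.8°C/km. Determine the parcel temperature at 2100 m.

-22.08°C

500–2100 m, saturated adiabatic: Δz = 1.6 km ⇒ ΔT = -10.88°C; T = -22.08°C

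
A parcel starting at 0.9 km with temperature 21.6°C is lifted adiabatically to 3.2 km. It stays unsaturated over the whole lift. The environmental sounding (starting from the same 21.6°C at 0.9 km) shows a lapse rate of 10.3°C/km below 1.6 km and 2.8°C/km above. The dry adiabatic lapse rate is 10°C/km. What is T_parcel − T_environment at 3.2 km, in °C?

Parcel:
  900–3200 m, dry: Δz = 2.3 km ⇒ ΔT = -23°C; T = -1.4°C
Environment:
  900–1600 m, environment, lower layer: Δz = 0.7 km ⇒ ΔT = -7.21°C; T = 14.39°C
  1600–3200 m, environment, upper layer: Δz = 1.6 km ⇒ ΔT = -4.48°C; T = 9.91°C
T_parcel − T_env = -1.4 − 9.91 = -11.31°C

-11.31°C (parcel cooler than environment)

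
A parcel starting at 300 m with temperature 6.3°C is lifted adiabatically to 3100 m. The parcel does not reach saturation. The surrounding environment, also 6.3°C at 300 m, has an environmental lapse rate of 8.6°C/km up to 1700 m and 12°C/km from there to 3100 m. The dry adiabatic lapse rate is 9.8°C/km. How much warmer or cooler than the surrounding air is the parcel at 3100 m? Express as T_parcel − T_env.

+1.4°C (parcel warmer than environment)

Parcel:
  300 → 3100 m (dry, 9.8°C/km): ΔT = -9.8 × 2.8 = -27.44°C → T = -21.14°C
Environment:
  300 → 1700 m (environment, lower layer, 8.6°C/km): ΔT = -8.6 × 1.4 = -12.04°C → T = -5.74°C
  1700 → 3100 m (environment, upper layer, 12°C/km): ΔT = -12 × 1.4 = -16.8°C → T = -22.54°C
T_parcel − T_env = -21.14 − (-22.54) = +1.4°C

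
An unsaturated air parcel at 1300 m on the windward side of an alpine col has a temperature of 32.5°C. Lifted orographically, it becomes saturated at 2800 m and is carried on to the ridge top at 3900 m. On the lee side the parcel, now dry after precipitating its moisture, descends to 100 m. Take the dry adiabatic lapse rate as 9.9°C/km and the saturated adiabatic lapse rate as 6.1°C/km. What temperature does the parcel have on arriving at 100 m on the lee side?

From 1300 m to 2800 m (dry): cools by 9.9 × 1.5 = 14.85°C, giving 17.65°C.
From 2800 m to 3900 m (saturated): cools by 6.1 × 1.1 = 6.71°C, giving 10.94°C.
From 3900 m to 100 m (dry descent): warms by 9.9 × 3.8 = 37.62°C, giving 48.56°C.

48.56°C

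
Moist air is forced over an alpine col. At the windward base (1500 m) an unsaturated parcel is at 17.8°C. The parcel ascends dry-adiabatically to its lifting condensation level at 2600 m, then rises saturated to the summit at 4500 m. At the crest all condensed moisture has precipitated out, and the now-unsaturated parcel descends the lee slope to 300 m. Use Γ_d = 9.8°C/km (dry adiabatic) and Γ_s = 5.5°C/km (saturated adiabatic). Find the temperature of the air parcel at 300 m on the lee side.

1500 → 2600 m (dry, 9.8°C/km): ΔT = -9.8 × 1.1 = -10.78°C → T = 7.02°C
2600 → 4500 m (saturated, 5.5°C/km): ΔT = -5.5 × 1.9 = -10.45°C → T = -3.43°C
4500 → 300 m (dry descent, 9.8°C/km): ΔT = +9.8 × 4.2 = +41.16°C → T = 37.73°C

37.73°C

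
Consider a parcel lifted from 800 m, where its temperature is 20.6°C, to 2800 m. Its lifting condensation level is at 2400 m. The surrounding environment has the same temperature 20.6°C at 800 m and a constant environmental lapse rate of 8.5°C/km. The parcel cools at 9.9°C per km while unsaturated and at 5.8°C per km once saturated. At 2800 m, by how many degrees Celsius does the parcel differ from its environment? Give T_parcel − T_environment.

-1.16°C (parcel cooler than environment)

Parcel:
  800–2400 m, dry: Δz = 1.6 km ⇒ ΔT = -15.84°C; T = 4.76°C
  2400–2800 m, saturated: Δz = 0.4 km ⇒ ΔT = -2.32°C; T = 2.44°C
Environment:
  800–2800 m, environment: Δz = 2 km ⇒ ΔT = -17°C; T = 3.6°C
T_parcel − T_env = 2.44 − 3.6 = -1.16°C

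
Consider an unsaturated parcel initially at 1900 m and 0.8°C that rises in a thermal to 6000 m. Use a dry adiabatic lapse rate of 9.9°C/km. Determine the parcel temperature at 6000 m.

1900 → 6000 m (dry adiabatic, 9.9°C/km): ΔT = -9.9 × 4.1 = -40.59°C → T = -39.79°C

-39.79°C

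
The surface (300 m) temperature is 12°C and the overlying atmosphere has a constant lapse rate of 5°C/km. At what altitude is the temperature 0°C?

Height above start = (12 − 0) / 5 = 2.4 km
Altitude = 300 m + 2400 m = 2700 m

2700 m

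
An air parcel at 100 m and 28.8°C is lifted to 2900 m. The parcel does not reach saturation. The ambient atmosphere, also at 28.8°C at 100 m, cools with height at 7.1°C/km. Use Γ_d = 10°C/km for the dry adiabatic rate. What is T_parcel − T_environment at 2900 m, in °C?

Parcel:
  From 100 m to 2900 m (dry): cools by 10 × 2.8 = 28°C, giving 0.8°C.
Environment:
  From 100 m to 2900 m (environment): cools by 7.1 × 2.8 = 19.88°C, giving 8.92°C.
T_parcel − T_env = 0.8 − 8.92 = -8.12°C

-8.12°C (parcel cooler than environment)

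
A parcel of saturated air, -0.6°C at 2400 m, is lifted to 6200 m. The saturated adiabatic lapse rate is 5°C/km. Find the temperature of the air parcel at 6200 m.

-19.6°C

Saturated adiabatic to 6200 m: -5 × 3.8 km = -19°C, so T = -19.6°C.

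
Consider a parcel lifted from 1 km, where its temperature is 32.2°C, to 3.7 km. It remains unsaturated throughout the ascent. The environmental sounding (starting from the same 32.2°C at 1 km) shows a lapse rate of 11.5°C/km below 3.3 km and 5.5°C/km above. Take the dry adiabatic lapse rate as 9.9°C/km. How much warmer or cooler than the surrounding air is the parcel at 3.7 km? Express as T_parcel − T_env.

+1.92°C (parcel warmer than environment)

Parcel:
  1000 → 3700 m (dry, 9.9°C/km): ΔT = -9.9 × 2.7 = -26.73°C → T = 5.47°C
Environment:
  1000 → 3300 m (environment, lower layer, 11.5°C/km): ΔT = -11.5 × 2.3 = -26.45°C → T = 5.75°C
  3300 → 3700 m (environment, upper layer, 5.5°C/km): ΔT = -5.5 × 0.4 = -2.2°C → T = 3.55°C
T_parcel − T_env = 5.47 − 3.55 = +1.92°C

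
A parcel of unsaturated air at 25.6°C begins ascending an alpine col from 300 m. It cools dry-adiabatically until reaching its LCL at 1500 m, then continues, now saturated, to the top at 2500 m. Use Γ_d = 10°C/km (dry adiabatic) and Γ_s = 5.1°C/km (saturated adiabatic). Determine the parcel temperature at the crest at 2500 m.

300–1500 m, dry: Δz = 1.2 km ⇒ ΔT = -12°C; T = 13.6°C
1500–2500 m, saturated: Δz = 1 km ⇒ ΔT = -5.1°C; T = 8.5°C

8.5°C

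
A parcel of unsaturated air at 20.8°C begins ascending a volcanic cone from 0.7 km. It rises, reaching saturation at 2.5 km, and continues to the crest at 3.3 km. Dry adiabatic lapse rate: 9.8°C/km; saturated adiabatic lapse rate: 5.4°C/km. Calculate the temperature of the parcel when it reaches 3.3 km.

Dry to 2500 m: -9.8 × 1.8 km = -17.64°C, so T = 3.16°C.
Saturated to 3300 m: -5.4 × 0.8 km = -4.32°C, so T = -1.16°C.

-1.16°C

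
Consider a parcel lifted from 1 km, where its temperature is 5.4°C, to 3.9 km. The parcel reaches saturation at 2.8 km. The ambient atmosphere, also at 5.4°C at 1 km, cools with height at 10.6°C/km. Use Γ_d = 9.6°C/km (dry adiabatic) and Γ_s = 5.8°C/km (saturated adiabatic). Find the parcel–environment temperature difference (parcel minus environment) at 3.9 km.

Parcel:
  1000–2800 m, dry: Δz = 1.8 km ⇒ ΔT = -17.28°C; T = -11.88°C
  2800–3900 m, saturated: Δz = 1.1 km ⇒ ΔT = -6.38°C; T = -18.26°C
Environment:
  1000–3900 m, environment: Δz = 2.9 km ⇒ ΔT = -30.74°C; T = -25.34°C
T_parcel − T_env = -18.26 − (-25.34) = +7.08°C

+7.08°C (parcel warmer than environment)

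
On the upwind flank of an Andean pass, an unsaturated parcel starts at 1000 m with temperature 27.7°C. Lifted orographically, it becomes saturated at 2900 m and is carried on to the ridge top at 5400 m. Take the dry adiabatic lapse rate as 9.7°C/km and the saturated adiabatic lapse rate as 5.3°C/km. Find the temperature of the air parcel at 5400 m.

1000–2900 m, dry: Δz = 1.9 km ⇒ ΔT = -18.43°C; T = 9.27°C
2900–5400 m, saturated: Δz = 2.5 km ⇒ ΔT = -13.25°C; T = -3.98°C

-3.98°C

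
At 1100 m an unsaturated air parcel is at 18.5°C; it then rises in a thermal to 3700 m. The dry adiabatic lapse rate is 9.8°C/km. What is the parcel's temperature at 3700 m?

-6.98°C

1100 → 3700 m (dry adiabatic, 9.8°C/km): ΔT = -9.8 × 2.6 = -25.48°C → T = -6.98°C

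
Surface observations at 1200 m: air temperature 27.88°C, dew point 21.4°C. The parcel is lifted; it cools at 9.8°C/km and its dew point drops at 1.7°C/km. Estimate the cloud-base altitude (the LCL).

2000 m

T and T_d converge at 9.8 − 1.7 = 8.1°C per km
Height above start = (27.88 − 21.4) / 8.1 = 0.8 km
LCL altitude = 1200 m + 800 m = 2000 m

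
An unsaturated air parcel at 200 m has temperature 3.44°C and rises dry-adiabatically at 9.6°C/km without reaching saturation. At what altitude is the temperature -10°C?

Height above start = (3.44 − (-10)) / 9.6 = 1.4 km
Altitude = 200 m + 1400 m = 1600 m

1600 m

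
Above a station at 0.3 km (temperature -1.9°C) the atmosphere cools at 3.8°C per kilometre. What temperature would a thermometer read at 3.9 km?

Environmental to 3900 m: -3.8 × 3.6 km = -13.68°C, so T = -15.58°C.

-15.58°C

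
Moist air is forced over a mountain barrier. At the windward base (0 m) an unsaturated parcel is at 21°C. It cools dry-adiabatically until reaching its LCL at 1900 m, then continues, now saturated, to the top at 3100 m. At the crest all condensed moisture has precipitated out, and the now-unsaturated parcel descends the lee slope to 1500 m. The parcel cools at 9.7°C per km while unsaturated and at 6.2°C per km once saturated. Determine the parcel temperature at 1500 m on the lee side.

0–1900 m, dry: Δz = 1.9 km ⇒ ΔT = -18.43°C; T = 2.57°C
1900–3100 m, saturated: Δz = 1.2 km ⇒ ΔT = -7.44°C; T = -4.87°C
3100–1500 m, dry descent: Δz = 1.6 km ⇒ ΔT = +15.52°C; T = 10.65°C

10.65°C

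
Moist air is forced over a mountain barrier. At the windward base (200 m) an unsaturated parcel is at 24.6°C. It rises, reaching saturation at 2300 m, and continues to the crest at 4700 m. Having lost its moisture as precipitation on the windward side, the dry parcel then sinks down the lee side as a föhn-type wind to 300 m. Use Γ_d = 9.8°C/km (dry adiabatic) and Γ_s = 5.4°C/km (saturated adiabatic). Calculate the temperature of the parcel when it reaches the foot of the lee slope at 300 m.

34.18°C

200 → 2300 m (dry, 9.8°C/km): ΔT = -9.8 × 2.1 = -20.58°C → T = 4.02°C
2300 → 4700 m (saturated, 5.4°C/km): ΔT = -5.4 × 2.4 = -12.96°C → T = -8.94°C
4700 → 300 m (dry descent, 9.8°C/km): ΔT = +9.8 × 4.4 = +43.12°C → T = 34.18°C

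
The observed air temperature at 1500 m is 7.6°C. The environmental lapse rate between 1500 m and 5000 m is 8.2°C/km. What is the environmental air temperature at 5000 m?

-21.1°C

From 1500 m to 5000 m (environmental): cools by 8.2 × 3.5 = 28.7°C, giving -21.1°C.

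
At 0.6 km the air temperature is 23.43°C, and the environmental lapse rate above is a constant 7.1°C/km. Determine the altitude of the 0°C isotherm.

3.9 km

Height above start = (23.43 − 0) / 7.1 = 3.3 km
Altitude = 600 m + 3300 m = 3900 m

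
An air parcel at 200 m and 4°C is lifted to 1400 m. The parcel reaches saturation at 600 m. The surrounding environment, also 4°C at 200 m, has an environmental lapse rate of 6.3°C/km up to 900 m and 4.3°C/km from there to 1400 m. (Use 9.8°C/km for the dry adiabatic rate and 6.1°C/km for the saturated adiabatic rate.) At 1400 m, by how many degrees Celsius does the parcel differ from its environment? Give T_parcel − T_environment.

-2.24°C (parcel cooler than environment)

Parcel:
  Dry to 600 m: -9.8 × 0.4 km = -3.92°C, so T = 0.08°C.
  Saturated to 1400 m: -6.1 × 0.8 km = -4.88°C, so T = -4.8°C.
Environment:
  Environment, lower layer to 900 m: -6.3 × 0.7 km = -4.41°C, so T = -0.41°C.
  Environment, upper layer to 1400 m: -4.3 × 0.5 km = -2.15°C, so T = -2.56°C.
T_parcel − T_env = -4.8 − (-2.56) = -2.24°C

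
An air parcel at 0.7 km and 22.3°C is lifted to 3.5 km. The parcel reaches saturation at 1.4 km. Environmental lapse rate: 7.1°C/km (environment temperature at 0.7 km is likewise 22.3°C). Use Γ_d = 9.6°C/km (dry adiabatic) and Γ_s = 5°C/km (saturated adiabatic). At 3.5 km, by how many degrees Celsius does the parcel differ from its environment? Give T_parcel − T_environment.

+2.66°C (parcel warmer than environment)

Parcel:
  700 → 1400 m (dry, 9.6°C/km): ΔT = -9.6 × 0.7 = -6.72°C → T = 15.58°C
  1400 → 3500 m (saturated, 5°C/km): ΔT = -5 × 2.1 = -10.5°C → T = 5.08°C
Environment:
  700 → 3500 m (environment, 7.1°C/km): ΔT = -7.1 × 2.8 = -19.88°C → T = 2.42°C
T_parcel − T_env = 5.08 − 2.42 = +2.66°C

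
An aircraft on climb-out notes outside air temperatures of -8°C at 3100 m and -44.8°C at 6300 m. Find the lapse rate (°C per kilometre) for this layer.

11.5°C/km

Γ = −ΔT/Δz = (-8 − (-44.8)) / (6300 − 3100) m
  = 36.8°C / 3.2 km = 11.5°C/km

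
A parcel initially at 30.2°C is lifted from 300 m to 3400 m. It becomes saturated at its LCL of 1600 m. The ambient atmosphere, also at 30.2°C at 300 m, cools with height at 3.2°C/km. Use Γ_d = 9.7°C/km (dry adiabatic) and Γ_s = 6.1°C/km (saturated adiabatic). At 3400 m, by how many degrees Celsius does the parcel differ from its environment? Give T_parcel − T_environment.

Parcel:
  300 → 1600 m (dry, 9.7°C/km): ΔT = -9.7 × 1.3 = -12.61°C → T = 17.59°C
  1600 → 3400 m (saturated, 6.1°C/km): ΔT = -6.1 × 1.8 = -10.98°C → T = 6.61°C
Environment:
  300 → 3400 m (environment, 3.2°C/km): ΔT = -3.2 × 3.1 = -9.92°C → T = 20.28°C
T_parcel − T_env = 6.61 − 20.28 = -13.67°C

-13.67°C (parcel cooler than environment)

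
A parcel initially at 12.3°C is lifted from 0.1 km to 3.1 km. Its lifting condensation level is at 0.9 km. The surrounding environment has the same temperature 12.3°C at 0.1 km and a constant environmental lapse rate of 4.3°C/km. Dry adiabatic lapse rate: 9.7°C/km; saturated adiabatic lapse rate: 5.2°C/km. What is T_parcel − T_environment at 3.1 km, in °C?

-6.3°C (parcel cooler than environment)

Parcel:
  Dry to 900 m: -9.7 × 0.8 km = -7.76°C, so T = 4.54°C.
  Saturated to 3100 m: -5.2 × 2.2 km = -11.44°C, so T = -6.9°C.
Environment:
  Environment to 3100 m: -4.3 × 3 km = -12.9°C, so T = -0.6°C.
T_parcel − T_env = -6.9 − (-0.6) = -6.3°C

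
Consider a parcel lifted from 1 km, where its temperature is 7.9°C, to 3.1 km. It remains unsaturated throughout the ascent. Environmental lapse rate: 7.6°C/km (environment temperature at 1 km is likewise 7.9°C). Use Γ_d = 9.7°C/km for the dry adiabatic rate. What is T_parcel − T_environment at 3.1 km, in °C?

-4.41°C (parcel cooler than environment)

Parcel:
  Dry to 3100 m: -9.7 × 2.1 km = -20.37°C, so T = -12.47°C.
Environment:
  Environment to 3100 m: -7.6 × 2.1 km = -15.96°C, so T = -8.06°C.
T_parcel − T_env = -12.47 − (-8.06) = -4.41°C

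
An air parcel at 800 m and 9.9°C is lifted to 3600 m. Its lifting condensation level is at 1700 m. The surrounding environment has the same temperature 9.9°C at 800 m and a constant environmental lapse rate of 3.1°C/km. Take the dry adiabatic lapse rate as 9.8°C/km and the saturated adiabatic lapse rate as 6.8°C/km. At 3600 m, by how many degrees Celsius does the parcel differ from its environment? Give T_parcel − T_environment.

-13.06°C (parcel cooler than environment)

Parcel:
  From 800 m to 1700 m (dry): cools by 9.8 × 0.9 = 8.82°C, giving 1.08°C.
  From 1700 m to 3600 m (saturated): cools by 6.8 × 1.9 = 12.92°C, giving -11.84°C.
Environment:
  From 800 m to 3600 m (environment): cools by 3.1 × 2.8 = 8.68°C, giving 1.22°C.
T_parcel − T_env = -11.84 − 1.22 = -13.06°C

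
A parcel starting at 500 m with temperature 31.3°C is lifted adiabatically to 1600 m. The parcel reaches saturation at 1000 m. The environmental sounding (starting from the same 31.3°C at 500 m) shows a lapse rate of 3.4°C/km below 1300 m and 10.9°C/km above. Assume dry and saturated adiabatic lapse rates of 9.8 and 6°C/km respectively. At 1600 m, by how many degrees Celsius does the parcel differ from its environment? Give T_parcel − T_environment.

Parcel:
  Dry to 1000 m: -9.8 × 0.5 km = -4.9°C, so T = 26.4°C.
  Saturated to 1600 m: -6 × 0.6 km = -3.6°C, so T = 22.8°C.
Environment:
  Environment, lower layer to 1300 m: -3.4 × 0.8 km = -2.72°C, so T = 28.58°C.
  Environment, upper layer to 1600 m: -10.9 × 0.3 km = -3.27°C, so T = 25.31°C.
T_parcel − T_env = 22.8 − 25.31 = -2.51°C

-2.51°C (parcel cooler than environment)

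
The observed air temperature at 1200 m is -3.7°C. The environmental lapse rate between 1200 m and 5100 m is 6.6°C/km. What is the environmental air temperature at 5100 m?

1200 → 5100 m (environmental, 6.6°C/km): ΔT = -6.6 × 3.9 = -25.74°C → T = -29.44°C

-29.44°C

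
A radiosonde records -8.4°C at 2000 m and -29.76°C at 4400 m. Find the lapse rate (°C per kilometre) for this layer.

8.9°C/km

Γ = −ΔT/Δz = (-8.4 − (-29.76)) / (4400 − 2000) m
  = 21.36°C / 2.4 km = 8.9°C/km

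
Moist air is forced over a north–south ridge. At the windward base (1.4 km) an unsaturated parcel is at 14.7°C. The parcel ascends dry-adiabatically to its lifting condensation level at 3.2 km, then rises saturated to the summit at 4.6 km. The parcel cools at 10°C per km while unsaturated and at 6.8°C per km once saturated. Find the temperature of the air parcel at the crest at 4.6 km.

-12.82°C

Dry to 3200 m: -10 × 1.8 km = -18°C, so T = -3.3°C.
Saturated to 4600 m: -6.8 × 1.4 km = -9.52°C, so T = -12.82°C.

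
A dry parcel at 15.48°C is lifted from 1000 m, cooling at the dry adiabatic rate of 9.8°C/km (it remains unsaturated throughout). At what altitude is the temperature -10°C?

3600 m

Height above start = (15.48 − (-10)) / 9.8 = 2.6 km
Altitude = 1000 m + 2600 m = 3600 m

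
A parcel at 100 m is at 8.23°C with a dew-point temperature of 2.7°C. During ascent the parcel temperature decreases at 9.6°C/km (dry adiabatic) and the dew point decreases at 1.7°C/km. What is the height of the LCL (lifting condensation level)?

800 m

T and T_d converge at 9.6 − 1.7 = 7.9°C per km
Height above start = (8.23 − 2.7) / 7.9 = 0.7 km
LCL altitude = 100 m + 700 m = 800 m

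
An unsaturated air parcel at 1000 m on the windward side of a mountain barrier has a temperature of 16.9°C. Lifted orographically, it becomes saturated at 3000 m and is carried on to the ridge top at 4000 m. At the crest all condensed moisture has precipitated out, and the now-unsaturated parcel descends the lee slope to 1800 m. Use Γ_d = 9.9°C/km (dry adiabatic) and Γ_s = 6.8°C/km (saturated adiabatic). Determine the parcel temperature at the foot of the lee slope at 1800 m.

From 1000 m to 3000 m (dry): cools by 9.9 × 2 = 19.8°C, giving -2.9°C.
From 3000 m to 4000 m (saturated): cools by 6.8 × 1 = 6.8°C, giving -9.7°C.
From 4000 m to 1800 m (dry descent): warms by 9.9 × 2.2 = 21.78°C, giving 12.08°C.

12.08°C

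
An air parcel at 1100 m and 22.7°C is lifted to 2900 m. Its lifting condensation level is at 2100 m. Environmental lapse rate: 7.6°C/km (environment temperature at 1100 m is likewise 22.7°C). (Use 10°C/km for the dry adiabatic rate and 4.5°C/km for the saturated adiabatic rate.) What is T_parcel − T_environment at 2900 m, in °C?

Parcel:
  1100–2100 m, dry: Δz = 1 km ⇒ ΔT = -10°C; T = 12.7°C
  2100–2900 m, saturated: Δz = 0.8 km ⇒ ΔT = -3.6°C; T = 9.1°C
Environment:
  1100–2900 m, environment: Δz = 1.8 km ⇒ ΔT = -13.68°C; T = 9.02°C
T_parcel − T_env = 9.1 − 9.02 = +0.08°C

+0.08°C (parcel warmer than environment)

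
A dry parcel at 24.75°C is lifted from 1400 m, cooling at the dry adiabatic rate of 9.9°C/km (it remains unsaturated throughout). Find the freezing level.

Height above start = (24.75 − 0) / 9.9 = 2.5 km
Altitude = 1400 m + 2500 m = 3900 m

3900 m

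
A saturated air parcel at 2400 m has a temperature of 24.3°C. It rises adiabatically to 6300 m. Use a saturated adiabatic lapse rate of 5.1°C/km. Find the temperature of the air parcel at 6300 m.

2400–6300 m, saturated adiabatic: Δz = 3.9 km ⇒ ΔT = -19.89°C; T = 4.41°C

4.41°C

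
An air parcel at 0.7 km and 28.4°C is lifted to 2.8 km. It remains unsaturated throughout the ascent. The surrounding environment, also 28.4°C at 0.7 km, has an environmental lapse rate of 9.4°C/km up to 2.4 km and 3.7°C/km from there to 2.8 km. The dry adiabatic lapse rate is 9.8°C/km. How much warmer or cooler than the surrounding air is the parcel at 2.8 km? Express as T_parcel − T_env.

Parcel:
  From 700 m to 2800 m (dry): cools by 9.8 × 2.1 = 20.58°C, giving 7.82°C.
Environment:
  From 700 m to 2400 m (environment, lower layer): cools by 9.4 × 1.7 = 15.98°C, giving 12.42°C.
  From 2400 m to 2800 m (environment, upper layer): cools by 3.7 × 0.4 = 1.48°C, giving 10.94°C.
T_parcel − T_env = 7.82 − 10.94 = -3.12°C

-3.12°C (parcel cooler than environment)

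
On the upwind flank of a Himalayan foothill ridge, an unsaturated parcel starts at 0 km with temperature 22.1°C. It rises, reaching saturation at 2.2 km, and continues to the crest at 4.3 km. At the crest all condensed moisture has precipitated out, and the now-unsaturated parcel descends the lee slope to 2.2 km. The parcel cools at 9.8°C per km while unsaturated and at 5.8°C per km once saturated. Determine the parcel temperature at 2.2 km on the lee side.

0–2200 m, dry: Δz = 2.2 km ⇒ ΔT = -21.56°C; T = 0.54°C
2200–4300 m, saturated: Δz = 2.1 km ⇒ ΔT = -12.18°C; T = -11.64°C
4300–2200 m, dry descent: Δz = 2.1 km ⇒ ΔT = +20.58°C; T = 8.94°C

8.94°C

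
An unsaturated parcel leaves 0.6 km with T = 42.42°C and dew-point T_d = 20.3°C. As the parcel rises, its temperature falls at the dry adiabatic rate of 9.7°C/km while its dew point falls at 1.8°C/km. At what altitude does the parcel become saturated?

3.4 km

T and T_d converge at 9.7 − 1.8 = 7.9°C per km
Height above start = (42.42 − 20.3) / 7.9 = 2.8 km
LCL altitude = 600 m + 2800 m = 3400 m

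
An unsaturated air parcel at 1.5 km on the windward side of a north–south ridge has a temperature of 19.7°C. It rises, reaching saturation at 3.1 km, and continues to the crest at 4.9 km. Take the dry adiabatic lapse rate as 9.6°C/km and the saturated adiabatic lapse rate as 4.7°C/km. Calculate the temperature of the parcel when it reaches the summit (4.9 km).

-4.12°C

1500–3100 m, dry: Δz = 1.6 km ⇒ ΔT = -15.36°C; T = 4.34°C
3100–4900 m, saturated: Δz = 1.8 km ⇒ ΔT = -8.46°C; T = -4.12°C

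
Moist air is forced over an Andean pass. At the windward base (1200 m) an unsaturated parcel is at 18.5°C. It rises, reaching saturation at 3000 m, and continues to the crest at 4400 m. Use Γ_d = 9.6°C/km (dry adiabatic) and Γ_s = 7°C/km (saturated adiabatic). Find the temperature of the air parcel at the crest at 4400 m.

-8.58°C

Dry to 3000 m: -9.6 × 1.8 km = -17.28°C, so T = 1.22°C.
Saturated to 4400 m: -7 × 1.4 km = -9.8°C, so T = -8.58°C.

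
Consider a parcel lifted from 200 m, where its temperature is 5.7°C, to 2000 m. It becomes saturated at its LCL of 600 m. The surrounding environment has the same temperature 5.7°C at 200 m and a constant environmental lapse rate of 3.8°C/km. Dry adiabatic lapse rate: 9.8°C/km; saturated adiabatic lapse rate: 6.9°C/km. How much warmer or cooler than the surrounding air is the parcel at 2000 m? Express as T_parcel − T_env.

Parcel:
  200 → 600 m (dry, 9.8°C/km): ΔT = -9.8 × 0.4 = -3.92°C → T = 1.78°C
  600 → 2000 m (saturated, 6.9°C/km): ΔT = -6.9 × 1.4 = -9.66°C → T = -7.88°C
Environment:
  200 → 2000 m (environment, 3.8°C/km): ΔT = -3.8 × 1.8 = -6.84°C → T = -1.14°C
T_parcel − T_env = -7.88 − (-1.14) = -6.74°C

-6.74°C (parcel cooler than environment)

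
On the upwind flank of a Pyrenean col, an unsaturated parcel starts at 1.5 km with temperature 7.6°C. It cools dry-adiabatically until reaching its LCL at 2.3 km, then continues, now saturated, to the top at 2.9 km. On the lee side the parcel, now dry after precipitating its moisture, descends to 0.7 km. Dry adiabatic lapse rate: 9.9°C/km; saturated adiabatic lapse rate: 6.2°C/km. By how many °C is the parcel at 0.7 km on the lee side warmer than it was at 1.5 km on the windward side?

From 1500 m to 2300 m (dry): cools by 9.9 × 0.8 = 7.92°C, giving -0.32°C.
From 2300 m to 2900 m (saturated): cools by 6.2 × 0.6 = 3.72°C, giving -4.04°C.
From 2900 m to 700 m (dry descent): warms by 9.9 × 2.2 = 21.78°C, giving 17.74°C.
Net change vs windward start: 17.74 − 7.6 = +10.14°C

+10.14°C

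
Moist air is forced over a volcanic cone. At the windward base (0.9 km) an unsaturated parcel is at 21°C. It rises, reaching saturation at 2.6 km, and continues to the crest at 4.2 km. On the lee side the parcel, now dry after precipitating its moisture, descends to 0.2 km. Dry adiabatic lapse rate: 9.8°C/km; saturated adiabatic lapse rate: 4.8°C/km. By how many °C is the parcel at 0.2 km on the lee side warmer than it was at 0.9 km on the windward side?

900 → 2600 m (dry, 9.8°C/km): ΔT = -9.8 × 1.7 = -16.66°C → T = 4.34°C
2600 → 4200 m (saturated, 4.8°C/km): ΔT = -4.8 × 1.6 = -7.68°C → T = -3.34°C
4200 → 200 m (dry descent, 9.8°C/km): ΔT = +9.8 × 4 = +39.2°C → T = 35.86°C
Net change vs windward start: 35.86 − 21 = +14.86°C

+14.86°C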